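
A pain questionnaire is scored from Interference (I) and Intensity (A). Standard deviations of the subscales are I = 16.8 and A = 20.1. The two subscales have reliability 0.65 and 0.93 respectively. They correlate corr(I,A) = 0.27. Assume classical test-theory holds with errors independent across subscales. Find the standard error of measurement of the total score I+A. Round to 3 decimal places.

11.272

Var(total) = 686.25 + 182.347 = 868.597.
True-score variance = 559.185 + 182.347 = 741.533, so reliability = 0.8537.
Error variance = 868.597 − 741.533 = 127.065; SEM = √127.065 = 11.272.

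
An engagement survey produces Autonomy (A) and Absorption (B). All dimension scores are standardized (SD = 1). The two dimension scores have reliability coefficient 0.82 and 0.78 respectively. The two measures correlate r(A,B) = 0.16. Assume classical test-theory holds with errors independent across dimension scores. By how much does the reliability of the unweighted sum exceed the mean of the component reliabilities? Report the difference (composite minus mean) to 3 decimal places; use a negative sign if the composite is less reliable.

Var(sum) = 2 + 0.32 = 2.32; true-score variance = 1.6 + 0.32 = 1.92; composite reliability = 0.8276.
Mean component reliability = 0.8000.
Difference = 0.8276 − 0.8000 = 0.028.

0.028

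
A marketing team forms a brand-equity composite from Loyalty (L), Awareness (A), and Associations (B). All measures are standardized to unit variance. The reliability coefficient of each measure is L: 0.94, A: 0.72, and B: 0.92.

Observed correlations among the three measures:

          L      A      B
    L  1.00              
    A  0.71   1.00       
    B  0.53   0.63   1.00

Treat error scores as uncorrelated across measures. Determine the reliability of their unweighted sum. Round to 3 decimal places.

Var(L+A+B) = 3 + 2·[0.71 + 0.53 + 0.63] = 3 + 3.74 = 6.74.
Because errors are independent across components, Cov(Tᵢ,Tⱼ) = Cov(Xᵢ,Xⱼ); the off-diagonal part of the true-score variance is the same as above.
True-score variance = [0.94 + 0.72 + 0.92] + 3.74 = 2.58 + 3.74 = 6.32.
Reliability = 6.32 / 6.74 = 0.938.

0.938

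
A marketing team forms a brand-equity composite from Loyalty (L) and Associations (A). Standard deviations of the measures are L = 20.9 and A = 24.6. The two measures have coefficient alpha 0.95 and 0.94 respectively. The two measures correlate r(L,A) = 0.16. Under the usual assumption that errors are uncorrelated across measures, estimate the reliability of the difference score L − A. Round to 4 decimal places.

Var(L−A) = 20.9² + 24.6² − 2·20.9·24.6·0.16 = 1041.97 − 164.525 = 877.445.
Because errors are independent across components, Cov(Tᵢ,Tⱼ) = Cov(Xᵢ,Xⱼ); the off-diagonal part of the true-score variance is the same as above.
True-score variance = [20.9²·0.95 + 24.6²·0.94] − 164.525 = 983.82 − 164.525 = 819.295.
Reliability = 819.295 / 877.445 = 0.9337.

0.9337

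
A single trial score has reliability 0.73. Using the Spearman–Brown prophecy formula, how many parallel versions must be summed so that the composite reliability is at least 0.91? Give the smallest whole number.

4

k ≥ ρ*(1−ρ₁)/(ρ₁(1−ρ*)) = 0.91·0.27 / (0.73·0.09) = 3.740.
Smallest integer k = 4.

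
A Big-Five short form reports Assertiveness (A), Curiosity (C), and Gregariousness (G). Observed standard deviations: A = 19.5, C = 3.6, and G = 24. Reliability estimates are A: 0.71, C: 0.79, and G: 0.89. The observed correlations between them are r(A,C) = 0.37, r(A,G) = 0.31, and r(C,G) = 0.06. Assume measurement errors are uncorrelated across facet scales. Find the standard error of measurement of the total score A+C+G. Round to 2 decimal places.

Var(total) = 969.21 + 352.476 = 1321.69.
True-score variance = 792.856 + 352.476 = 1145.33, so reliability = 0.8666.
Error variance = 1321.69 − 1145.33 = 176.354; SEM = √176.354 = 13.28.

13.28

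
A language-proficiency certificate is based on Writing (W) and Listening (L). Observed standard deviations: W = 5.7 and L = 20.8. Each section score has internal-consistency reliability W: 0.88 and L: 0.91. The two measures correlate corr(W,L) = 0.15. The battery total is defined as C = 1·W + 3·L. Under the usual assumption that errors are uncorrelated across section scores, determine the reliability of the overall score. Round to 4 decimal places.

0.9121

Var(C) = 5.7² + 3²·20.8² + 2·[3·5.7·20.8·0.15] = 3926.25 + 106.704 = 4032.95.
With uncorrelated errors the cross-covariances are all true-score covariance, so they carry over unchanged; only the diagonal terms shrink to ρᵢσᵢ².
True-score variance = [5.7²·0.88 + 3²·20.8²·0.91] + 106.704 = 3571.91 + 106.704 = 3678.62.
Reliability = 3678.62 / 4032.95 = 0.9121.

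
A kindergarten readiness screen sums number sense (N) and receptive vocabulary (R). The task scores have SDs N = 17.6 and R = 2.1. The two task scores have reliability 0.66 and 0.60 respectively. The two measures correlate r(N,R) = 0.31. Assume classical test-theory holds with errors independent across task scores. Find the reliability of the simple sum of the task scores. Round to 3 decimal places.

0.682

Var(N+R) = 17.6² + 2.1² + 2·[17.6·2.1·0.31] = 314.17 + 22.9152 = 337.085.
Because errors are independent across components, Cov(Tᵢ,Tⱼ) = Cov(Xᵢ,Xⱼ); the off-diagonal part of the true-score variance is the same as above.
True-score variance = [17.6²·0.66 + 2.1²·0.60] + 22.9152 = 207.088 + 22.9152 = 230.003.
Reliability = 230.003 / 337.085 = 0.682.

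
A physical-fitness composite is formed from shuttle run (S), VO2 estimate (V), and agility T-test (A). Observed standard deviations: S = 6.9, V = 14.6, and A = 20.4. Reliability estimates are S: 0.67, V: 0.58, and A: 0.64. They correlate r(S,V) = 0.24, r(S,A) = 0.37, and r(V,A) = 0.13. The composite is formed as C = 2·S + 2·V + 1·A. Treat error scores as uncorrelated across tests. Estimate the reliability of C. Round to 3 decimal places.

0.717

Var(C) = 2²·6.9² + 2²·14.6² + 20.4² + 2·[4·6.9·14.6·0.24 + 2·6.9·20.4·0.37 + 2·14.6·20.4·0.13] = 1459.24 + 556.622 = 2015.86.
Under uncorrelated errors the observed covariances equal the true-score covariances, so only the own-variance terms attenuate.
True-score variance = [2²·6.9²·0.67 + 2²·14.6²·0.58 + 20.4²·0.64] + 556.622 = 888.468 + 556.622 = 1445.09.
Reliability = 1445.09 / 2015.86 = 0.717.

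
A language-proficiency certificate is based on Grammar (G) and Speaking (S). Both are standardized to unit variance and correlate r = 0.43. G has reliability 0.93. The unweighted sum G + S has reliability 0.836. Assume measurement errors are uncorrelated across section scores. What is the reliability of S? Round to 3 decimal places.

0.601

Var(G+S) = 2 + 2·0.43 = 2.860.
True-score variance = ρ_G + ρ_S + 2·0.43, so 0.836 = (0.93 + ρ_S + 0.86) / 2.860.
ρ_S = 0.836·2.860 − 0.93 − 0.86 = 0.601.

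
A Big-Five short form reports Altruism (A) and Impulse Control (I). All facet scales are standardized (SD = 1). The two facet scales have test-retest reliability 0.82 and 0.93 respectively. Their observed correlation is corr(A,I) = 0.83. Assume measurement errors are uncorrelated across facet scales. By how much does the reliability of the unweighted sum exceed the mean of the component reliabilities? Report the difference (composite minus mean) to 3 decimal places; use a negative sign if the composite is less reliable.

0.057

Var(sum) = 2 + 1.66 = 3.66; true-score variance = 1.75 + 1.66 = 3.41; composite reliability = 0.9317.
Mean component reliability = 0.8750.
Difference = 0.9317 − 0.8750 = 0.057.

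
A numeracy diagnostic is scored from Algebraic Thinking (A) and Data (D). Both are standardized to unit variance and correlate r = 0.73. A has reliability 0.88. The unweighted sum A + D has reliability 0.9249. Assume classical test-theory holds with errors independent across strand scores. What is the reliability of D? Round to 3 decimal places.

0.860

Var(A+D) = 2 + 2·0.73 = 3.460.
True-score variance = ρ_A + ρ_D + 2·0.73, so 0.9249 = (0.88 + ρ_D + 1.46) / 3.460.
ρ_D = 0.9249·3.460 − 0.88 − 1.46 = 0.860.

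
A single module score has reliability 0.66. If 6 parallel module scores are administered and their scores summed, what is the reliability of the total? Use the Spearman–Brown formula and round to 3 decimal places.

0.921

ρ_k = kρ / (1 + (k−1)ρ) = 6·0.66 / (1 + 5·0.66) = 3.960 / 4.300 = 0.921.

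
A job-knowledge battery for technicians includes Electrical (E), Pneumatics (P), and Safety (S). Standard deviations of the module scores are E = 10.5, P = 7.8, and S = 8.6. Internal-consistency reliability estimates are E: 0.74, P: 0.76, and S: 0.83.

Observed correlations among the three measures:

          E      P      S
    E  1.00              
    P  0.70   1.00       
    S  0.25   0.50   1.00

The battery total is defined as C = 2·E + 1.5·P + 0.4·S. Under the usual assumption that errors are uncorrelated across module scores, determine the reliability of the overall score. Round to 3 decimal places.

Var(C) = 2²·10.5² + 1.5²·7.8² + 0.4²·8.6² + 2·[3·10.5·7.8·0.70 + 0.8·10.5·8.6·0.25 + 0.6·7.8·8.6·0.50] = 589.724 + 420.348 = 1010.07.
With uncorrelated errors the cross-covariances are all true-score covariance, so they carry over unchanged; only the diagonal terms shrink to ρᵢσᵢ².
True-score variance = [2²·10.5²·0.74 + 1.5²·7.8²·0.76 + 0.4²·8.6²·0.83] + 420.348 = 440.198 + 420.348 = 860.546.
Reliability = 860.546 / 1010.07 = 0.852.

0.852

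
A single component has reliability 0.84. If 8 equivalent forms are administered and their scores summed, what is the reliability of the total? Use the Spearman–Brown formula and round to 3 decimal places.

0.977

ρ_k = kρ / (1 + (k−1)ρ) = 8·0.84 / (1 + 7·0.84) = 6.720 / 6.880 = 0.977.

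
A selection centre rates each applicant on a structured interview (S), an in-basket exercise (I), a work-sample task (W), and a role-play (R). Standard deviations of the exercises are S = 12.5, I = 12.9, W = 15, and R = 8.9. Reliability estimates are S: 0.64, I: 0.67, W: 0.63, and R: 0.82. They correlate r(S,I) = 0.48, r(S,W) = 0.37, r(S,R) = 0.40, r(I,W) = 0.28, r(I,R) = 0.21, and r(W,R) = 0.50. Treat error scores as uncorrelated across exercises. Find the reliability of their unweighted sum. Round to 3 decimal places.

0.839

Var(S+I+W+R) = 12.5² + 12.9² + 15² + 8.9² + 2·[12.5·12.9·0.48 + 12.5·15·0.37 + 12.5·8.9·0.40 + 12.9·15·0.28 + 12.9·8.9·0.21 + 15·8.9·0.50] = 626.87 + 672.63 = 1299.5.
Under uncorrelated errors the observed covariances equal the true-score covariances, so only the own-variance terms attenuate.
True-score variance = [12.5²·0.64 + 12.9²·0.67 + 15²·0.63 + 8.9²·0.82] + 672.63 = 418.197 + 672.63 = 1090.83.
Reliability = 1090.83 / 1299.5 = 0.839.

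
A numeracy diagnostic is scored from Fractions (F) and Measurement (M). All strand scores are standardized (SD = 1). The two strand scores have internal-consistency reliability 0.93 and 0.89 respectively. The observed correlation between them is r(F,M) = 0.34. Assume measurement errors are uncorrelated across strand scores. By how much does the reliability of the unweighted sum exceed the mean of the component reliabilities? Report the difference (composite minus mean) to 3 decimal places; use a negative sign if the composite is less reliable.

Var(sum) = 2 + 0.68 = 2.68; true-score variance = 1.82 + 0.68 = 2.5; composite reliability = 0.9328.
Mean component reliability = 0.9100.
Difference = 0.9328 − 0.9100 = 0.023.

0.023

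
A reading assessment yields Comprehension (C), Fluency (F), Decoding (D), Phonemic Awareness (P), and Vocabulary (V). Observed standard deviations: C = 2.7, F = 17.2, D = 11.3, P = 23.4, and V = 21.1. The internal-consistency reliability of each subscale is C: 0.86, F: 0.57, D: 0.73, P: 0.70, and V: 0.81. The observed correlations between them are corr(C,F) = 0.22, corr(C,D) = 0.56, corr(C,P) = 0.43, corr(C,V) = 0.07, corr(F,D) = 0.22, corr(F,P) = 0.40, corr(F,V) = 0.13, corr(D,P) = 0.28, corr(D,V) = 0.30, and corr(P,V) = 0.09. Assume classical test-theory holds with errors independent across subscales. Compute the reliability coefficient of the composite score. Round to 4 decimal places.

0.8301

Var(C+F+D+P+V) = 2.7² + 17.2² + 11.3² + 23.4² + 21.1² + 2·[2.7·17.2·0.22 + 2.7·11.3·0.56 + 2.7·23.4·0.43 + 2.7·21.1·0.07 + 17.2·11.3·0.22 + 17.2·23.4·0.40 + 17.2·21.1·0.13 + 11.3·23.4·0.28 + 11.3·21.1·0.30 + 23.4·21.1·0.09] = 1423.59 + 998.783 = 2422.37.
Because errors are independent across components, Cov(Tᵢ,Tⱼ) = Cov(Xᵢ,Xⱼ); the off-diagonal part of the true-score variance is the same as above.
True-score variance = [2.7²·0.86 + 17.2²·0.57 + 11.3²·0.73 + 23.4²·0.70 + 21.1²·0.81] + 998.783 = 1012.02 + 998.783 = 2010.81.
Reliability = 2010.81 / 2422.37 = 0.8301.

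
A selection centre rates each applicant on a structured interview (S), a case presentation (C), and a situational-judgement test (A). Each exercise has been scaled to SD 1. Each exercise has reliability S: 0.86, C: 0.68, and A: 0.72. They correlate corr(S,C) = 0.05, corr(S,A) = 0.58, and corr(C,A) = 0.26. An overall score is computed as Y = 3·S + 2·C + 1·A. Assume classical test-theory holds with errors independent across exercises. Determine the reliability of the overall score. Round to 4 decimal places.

0.8525

Var(Y) = 3² + 2² + 1 + 2·[6·0.05 + 3·0.58 + 2·0.26] = 14 + 5.12 = 19.12.
Under uncorrelated errors the observed covariances equal the true-score covariances, so only the own-variance terms attenuate.
True-score variance = [3²·0.86 + 2²·0.68 + 0.72] + 5.12 = 11.18 + 5.12 = 16.3.
Reliability = 16.3 / 19.12 = 0.8525.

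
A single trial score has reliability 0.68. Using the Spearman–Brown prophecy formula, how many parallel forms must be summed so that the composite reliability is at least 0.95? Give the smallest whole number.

9

k ≥ ρ*(1−ρ₁)/(ρ₁(1−ρ*)) = 0.95·0.32 / (0.68·0.05) = 8.941.
Smallest integer k = 9.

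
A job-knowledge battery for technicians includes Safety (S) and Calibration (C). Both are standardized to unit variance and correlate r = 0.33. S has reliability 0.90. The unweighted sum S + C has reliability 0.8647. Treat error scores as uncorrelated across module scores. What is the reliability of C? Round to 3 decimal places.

0.740

Var(S+C) = 2 + 2·0.33 = 2.660.
True-score variance = ρ_S + ρ_C + 2·0.33, so 0.8647 = (0.90 + ρ_C + 0.66) / 2.660.
ρ_C = 0.8647·2.660 − 0.90 − 0.66 = 0.740.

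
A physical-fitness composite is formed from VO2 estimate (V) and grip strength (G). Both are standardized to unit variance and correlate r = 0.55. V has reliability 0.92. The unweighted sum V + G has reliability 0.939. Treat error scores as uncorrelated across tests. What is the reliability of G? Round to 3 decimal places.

0.891

Var(V+G) = 2 + 2·0.55 = 3.100.
True-score variance = ρ_V + ρ_G + 2·0.55, so 0.939 = (0.92 + ρ_G + 1.10) / 3.100.
ρ_G = 0.939·3.100 − 0.92 − 1.10 = 0.891.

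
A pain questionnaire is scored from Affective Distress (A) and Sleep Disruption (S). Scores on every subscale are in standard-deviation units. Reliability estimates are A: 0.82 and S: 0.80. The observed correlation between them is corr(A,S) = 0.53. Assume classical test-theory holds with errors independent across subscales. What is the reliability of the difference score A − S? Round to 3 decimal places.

0.596

Var(A−S) = 1 + 1 − 2·0.53 = 2 − 1.06 = 0.94.
With uncorrelated errors the cross-covariances are all true-score covariance, so they carry over unchanged; only the diagonal terms shrink to ρᵢσᵢ².
True-score variance = [0.82 + 0.80] − 1.06 = 1.62 − 1.06 = 0.56.
Reliability = 0.56 / 0.94 = 0.596.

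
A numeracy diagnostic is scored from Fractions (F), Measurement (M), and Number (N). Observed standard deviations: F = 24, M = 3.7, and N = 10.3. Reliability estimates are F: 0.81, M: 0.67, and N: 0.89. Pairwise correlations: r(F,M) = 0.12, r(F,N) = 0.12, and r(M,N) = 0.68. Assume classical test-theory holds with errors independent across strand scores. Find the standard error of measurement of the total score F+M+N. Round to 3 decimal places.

Var(total) = 695.78 + 132.47 = 828.25.
True-score variance = 570.152 + 132.47 = 702.622, so reliability = 0.8483.
Error variance = 828.25 − 702.622 = 125.628; SEM = √125.628 = 11.208.

11.208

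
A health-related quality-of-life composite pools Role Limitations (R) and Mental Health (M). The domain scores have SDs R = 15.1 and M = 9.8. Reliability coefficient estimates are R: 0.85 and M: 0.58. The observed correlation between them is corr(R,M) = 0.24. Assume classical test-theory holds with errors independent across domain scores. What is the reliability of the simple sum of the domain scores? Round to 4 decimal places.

0.8113

Var(R+M) = 15.1² + 9.8² + 2·[15.1·9.8·0.24] = 324.05 + 71.0304 = 395.08.
Under uncorrelated errors the observed covariances equal the true-score covariances, so only the own-variance terms attenuate.
True-score variance = [15.1²·0.85 + 9.8²·0.58] + 71.0304 = 249.512 + 71.0304 = 320.542.
Reliability = 320.542 / 395.08 = 0.8113.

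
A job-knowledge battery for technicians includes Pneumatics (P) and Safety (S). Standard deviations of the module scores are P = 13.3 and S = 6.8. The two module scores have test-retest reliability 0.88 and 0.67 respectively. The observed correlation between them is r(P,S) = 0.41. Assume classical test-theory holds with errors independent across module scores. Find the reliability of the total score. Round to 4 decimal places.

0.8773

Var(P+S) = 13.3² + 6.8² + 2·[13.3·6.8·0.41] = 223.13 + 74.1608 = 297.291.
Because errors are independent across components, Cov(Tᵢ,Tⱼ) = Cov(Xᵢ,Xⱼ); the off-diagonal part of the true-score variance is the same as above.
True-score variance = [13.3²·0.88 + 6.8²·0.67] + 74.1608 = 186.644 + 74.1608 = 260.805.
Reliability = 260.805 / 297.291 = 0.8773.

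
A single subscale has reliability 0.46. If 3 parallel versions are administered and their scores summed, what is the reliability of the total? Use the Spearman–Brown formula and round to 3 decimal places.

0.719

ρ_k = kρ / (1 + (k−1)ρ) = 3·0.46 / (1 + 2·0.46) = 1.380 / 1.920 = 0.719.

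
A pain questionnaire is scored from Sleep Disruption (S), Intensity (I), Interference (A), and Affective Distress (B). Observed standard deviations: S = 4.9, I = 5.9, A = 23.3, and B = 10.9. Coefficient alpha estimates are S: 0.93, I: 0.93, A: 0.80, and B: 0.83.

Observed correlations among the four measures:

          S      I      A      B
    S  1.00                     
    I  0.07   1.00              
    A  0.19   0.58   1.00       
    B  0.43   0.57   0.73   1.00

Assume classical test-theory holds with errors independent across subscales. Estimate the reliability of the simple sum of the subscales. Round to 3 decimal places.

Var(S+I+A+B) = 4.9² + 5.9² + 23.3² + 10.9² + 2·[4.9·5.9·0.07 + 4.9·23.3·0.19 + 4.9·10.9·0.43 + 5.9·23.3·0.58 + 5.9·10.9·0.57 + 23.3·10.9·0.73] = 720.52 + 696.939 = 1417.46.
Because errors are independent across components, Cov(Tᵢ,Tⱼ) = Cov(Xᵢ,Xⱼ); the off-diagonal part of the true-score variance is the same as above.
True-score variance = [4.9²·0.93 + 5.9²·0.93 + 23.3²·0.80 + 10.9²·0.83] + 696.939 = 587.627 + 696.939 = 1284.57.
Reliability = 1284.57 / 1417.46 = 0.906.

0.906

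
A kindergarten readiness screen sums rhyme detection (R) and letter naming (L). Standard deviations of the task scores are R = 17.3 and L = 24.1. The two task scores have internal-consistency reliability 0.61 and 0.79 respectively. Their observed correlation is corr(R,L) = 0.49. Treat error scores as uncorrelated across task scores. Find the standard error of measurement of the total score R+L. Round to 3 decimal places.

15.450

Var(total) = 880.1 + 408.591 = 1288.69.
True-score variance = 641.407 + 408.591 = 1050, so reliability = 0.8148.
Error variance = 1288.69 − 1050 = 238.693; SEM = √238.693 = 15.450.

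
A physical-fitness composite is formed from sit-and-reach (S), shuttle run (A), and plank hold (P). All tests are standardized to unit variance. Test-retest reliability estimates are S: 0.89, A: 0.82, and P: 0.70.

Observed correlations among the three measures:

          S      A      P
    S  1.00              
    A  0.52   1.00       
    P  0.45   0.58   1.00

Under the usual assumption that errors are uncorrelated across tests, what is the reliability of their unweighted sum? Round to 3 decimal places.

Var(S+A+P) = 3 + 2·[0.52 + 0.45 + 0.58] = 3 + 3.1 = 6.1.
With uncorrelated errors the cross-covariances are all true-score covariance, so they carry over unchanged; only the diagonal terms shrink to ρᵢσᵢ².
True-score variance = [0.89 + 0.82 + 0.70] + 3.1 = 2.41 + 3.1 = 5.51.
Reliability = 5.51 / 6.1 = 0.903.

0.903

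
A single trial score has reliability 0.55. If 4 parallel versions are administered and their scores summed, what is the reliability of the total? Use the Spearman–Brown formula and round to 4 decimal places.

0.8302

ρ_k = kρ / (1 + (k−1)ρ) = 4·0.55 / (1 + 3·0.55) = 2.200 / 2.650 = 0.8302.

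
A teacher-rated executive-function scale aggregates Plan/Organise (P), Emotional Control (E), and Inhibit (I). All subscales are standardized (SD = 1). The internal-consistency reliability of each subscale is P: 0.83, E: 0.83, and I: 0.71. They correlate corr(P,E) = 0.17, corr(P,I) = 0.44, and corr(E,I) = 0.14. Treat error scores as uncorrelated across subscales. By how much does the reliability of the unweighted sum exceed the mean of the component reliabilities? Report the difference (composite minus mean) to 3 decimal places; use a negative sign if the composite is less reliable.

0.070

Var(sum) = 3 + 1.5 = 4.5; true-score variance = 2.37 + 1.5 = 3.87; composite reliability = 0.8600.
Mean component reliability = 0.7900.
Difference = 0.8600 − 0.7900 = 0.070.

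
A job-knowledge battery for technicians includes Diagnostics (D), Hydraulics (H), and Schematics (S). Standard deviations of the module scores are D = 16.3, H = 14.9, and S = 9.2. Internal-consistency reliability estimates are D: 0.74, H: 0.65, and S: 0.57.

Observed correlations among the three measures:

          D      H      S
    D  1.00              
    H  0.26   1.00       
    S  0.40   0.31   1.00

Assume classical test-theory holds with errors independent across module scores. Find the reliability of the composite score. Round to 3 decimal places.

0.797

Var(D+H+S) = 16.3² + 14.9² + 9.2² + 2·[16.3·14.9·0.26 + 16.3·9.2·0.40 + 14.9·9.2·0.31] = 572.34 + 331.25 = 903.59.
Under uncorrelated errors the observed covariances equal the true-score covariances, so only the own-variance terms attenuate.
True-score variance = [16.3²·0.74 + 14.9²·0.65 + 9.2²·0.57] + 331.25 = 389.162 + 331.25 = 720.412.
Reliability = 720.412 / 903.59 = 0.797.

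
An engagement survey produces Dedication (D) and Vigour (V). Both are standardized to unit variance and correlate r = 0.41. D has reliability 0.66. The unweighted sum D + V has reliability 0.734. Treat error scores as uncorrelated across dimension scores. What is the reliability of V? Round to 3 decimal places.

0.590

Var(D+V) = 2 + 2·0.41 = 2.820.
True-score variance = ρ_D + ρ_V + 2·0.41, so 0.734 = (0.66 + ρ_V + 0.82) / 2.820.
ρ_V = 0.734·2.820 − 0.66 − 0.82 = 0.590.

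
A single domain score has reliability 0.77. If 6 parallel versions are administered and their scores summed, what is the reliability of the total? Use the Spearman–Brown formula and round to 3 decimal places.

0.953

ρ_k = kρ / (1 + (k−1)ρ) = 6·0.77 / (1 + 5·0.77) = 4.620 / 4.850 = 0.953.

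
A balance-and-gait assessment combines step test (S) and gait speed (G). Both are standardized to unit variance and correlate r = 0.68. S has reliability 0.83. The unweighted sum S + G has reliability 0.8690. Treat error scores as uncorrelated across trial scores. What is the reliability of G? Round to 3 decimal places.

0.730

Var(S+G) = 2 + 2·0.68 = 3.360.
True-score variance = ρ_S + ρ_G + 2·0.68, so 0.8690 = (0.83 + ρ_G + 1.36) / 3.360.
ρ_G = 0.8690·3.360 − 0.83 − 1.36 = 0.730.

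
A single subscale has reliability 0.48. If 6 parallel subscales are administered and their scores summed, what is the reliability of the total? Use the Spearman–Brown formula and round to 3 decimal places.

ρ_k = kρ / (1 + (k−1)ρ) = 6·0.48 / (1 + 5·0.48) = 2.880 / 3.400 = 0.847.

0.847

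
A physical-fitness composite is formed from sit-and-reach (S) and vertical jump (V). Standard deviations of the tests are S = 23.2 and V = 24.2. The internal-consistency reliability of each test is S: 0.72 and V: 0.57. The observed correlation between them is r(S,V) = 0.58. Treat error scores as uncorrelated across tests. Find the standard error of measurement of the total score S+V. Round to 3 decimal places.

Var(total) = 1123.88 + 651.27 = 1775.15.
True-score variance = 721.348 + 651.27 = 1372.62, so reliability = 0.7732.
Error variance = 1775.15 − 1372.62 = 402.532; SEM = √402.532 = 20.063.

20.063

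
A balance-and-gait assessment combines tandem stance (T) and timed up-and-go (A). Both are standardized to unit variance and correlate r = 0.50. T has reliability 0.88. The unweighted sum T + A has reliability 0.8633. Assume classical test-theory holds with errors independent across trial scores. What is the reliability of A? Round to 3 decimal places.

Var(T+A) = 2 + 2·0.50 = 3.000.
True-score variance = ρ_T + ρ_A + 2·0.50, so 0.8633 = (0.88 + ρ_A + 1.00) / 3.000.
ρ_A = 0.8633·3.000 − 0.88 − 1.00 = 0.710.

0.710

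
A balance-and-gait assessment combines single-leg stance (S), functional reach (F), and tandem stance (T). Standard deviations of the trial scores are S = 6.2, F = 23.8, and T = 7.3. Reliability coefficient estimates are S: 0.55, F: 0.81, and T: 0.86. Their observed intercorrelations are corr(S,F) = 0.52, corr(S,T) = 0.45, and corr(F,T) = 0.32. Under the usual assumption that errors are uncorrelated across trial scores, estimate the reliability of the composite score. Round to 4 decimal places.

0.8626

Var(S+F+T) = 6.2² + 23.8² + 7.3² + 2·[6.2·23.8·0.52 + 6.2·7.3·0.45 + 23.8·7.3·0.32] = 658.17 + 305.39 = 963.56.
Under uncorrelated errors the observed covariances equal the true-score covariances, so only the own-variance terms attenuate.
True-score variance = [6.2²·0.55 + 23.8²·0.81 + 7.3²·0.86] + 305.39 = 525.788 + 305.39 = 831.178.
Reliability = 831.178 / 963.56 = 0.8626.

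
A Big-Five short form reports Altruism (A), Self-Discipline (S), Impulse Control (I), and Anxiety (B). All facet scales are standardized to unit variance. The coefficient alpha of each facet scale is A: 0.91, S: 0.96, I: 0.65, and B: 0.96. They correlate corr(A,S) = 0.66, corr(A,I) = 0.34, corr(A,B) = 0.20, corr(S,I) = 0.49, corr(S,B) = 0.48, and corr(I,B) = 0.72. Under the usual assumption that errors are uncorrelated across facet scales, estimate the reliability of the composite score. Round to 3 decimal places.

Var(A+S+I+B) = 4 + 2·[0.66 + 0.34 + 0.20 + 0.49 + 0.48 + 0.72] = 4 + 5.78 = 9.78.
With uncorrelated errors the cross-covariances are all true-score covariance, so they carry over unchanged; only the diagonal terms shrink to ρᵢσᵢ².
True-score variance = [0.91 + 0.96 + 0.65 + 0.96] + 5.78 = 3.48 + 5.78 = 9.26.
Reliability = 9.26 / 9.78 = 0.947.

0.947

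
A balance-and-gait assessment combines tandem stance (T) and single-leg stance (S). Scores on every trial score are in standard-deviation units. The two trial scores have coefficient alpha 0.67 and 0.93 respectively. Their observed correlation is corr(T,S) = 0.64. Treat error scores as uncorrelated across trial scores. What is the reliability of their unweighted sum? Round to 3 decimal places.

Var(T+S) = 2 + 2·[0.64] = 2 + 1.28 = 3.28.
Because errors are independent across components, Cov(Tᵢ,Tⱼ) = Cov(Xᵢ,Xⱼ); the off-diagonal part of the true-score variance is the same as above.
True-score variance = [0.67 + 0.93] + 1.28 = 1.6 + 1.28 = 2.88.
Reliability = 2.88 / 3.28 = 0.878.

0.878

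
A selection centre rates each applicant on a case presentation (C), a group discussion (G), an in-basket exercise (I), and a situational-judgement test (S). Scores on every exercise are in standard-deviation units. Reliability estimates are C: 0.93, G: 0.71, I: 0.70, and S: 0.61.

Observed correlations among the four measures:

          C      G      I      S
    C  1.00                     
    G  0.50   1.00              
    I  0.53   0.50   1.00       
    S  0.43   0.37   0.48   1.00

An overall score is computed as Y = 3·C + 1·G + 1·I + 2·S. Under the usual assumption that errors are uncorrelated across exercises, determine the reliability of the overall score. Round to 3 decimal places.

Var(Y) = 3² + 1 + 1 + 2² + 2·[3·0.50 + 3·0.53 + 6·0.43 + 0.50 + 2·0.37 + 2·0.48] = 15 + 15.74 = 30.74.
Because errors are independent across components, Cov(Tᵢ,Tⱼ) = Cov(Xᵢ,Xⱼ); the off-diagonal part of the true-score variance is the same as above.
True-score variance = [3²·0.93 + 0.71 + 0.70 + 2²·0.61] + 15.74 = 12.22 + 15.74 = 27.96.
Reliability = 27.96 / 30.74 = 0.910.

0.910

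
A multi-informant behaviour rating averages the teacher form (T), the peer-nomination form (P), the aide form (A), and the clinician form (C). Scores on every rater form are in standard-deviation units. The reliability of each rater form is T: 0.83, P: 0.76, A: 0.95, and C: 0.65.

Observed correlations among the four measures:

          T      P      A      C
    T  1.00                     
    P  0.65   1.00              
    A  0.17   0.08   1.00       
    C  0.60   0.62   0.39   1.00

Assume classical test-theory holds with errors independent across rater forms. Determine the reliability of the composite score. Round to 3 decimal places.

0.910

Var(T+P+A+C) = 4 + 2·[0.65 + 0.17 + 0.60 + 0.08 + 0.62 + 0.39] = 4 + 5.02 = 9.02.
Because errors are independent across components, Cov(Tᵢ,Tⱼ) = Cov(Xᵢ,Xⱼ); the off-diagonal part of the true-score variance is the same as above.
True-score variance = [0.83 + 0.76 + 0.95 + 0.65] + 5.02 = 3.19 + 5.02 = 8.21.
Reliability = 8.21 / 9.02 = 0.910.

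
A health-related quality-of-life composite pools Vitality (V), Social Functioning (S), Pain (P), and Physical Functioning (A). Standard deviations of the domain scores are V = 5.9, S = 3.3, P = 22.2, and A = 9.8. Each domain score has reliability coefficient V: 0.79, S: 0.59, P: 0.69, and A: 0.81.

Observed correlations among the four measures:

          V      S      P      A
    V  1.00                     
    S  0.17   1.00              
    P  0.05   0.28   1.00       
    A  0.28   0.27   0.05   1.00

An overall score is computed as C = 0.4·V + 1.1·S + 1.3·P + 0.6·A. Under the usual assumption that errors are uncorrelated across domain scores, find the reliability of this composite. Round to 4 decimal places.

Var(C) = 0.4²·5.9² + 1.1²·3.3² + 1.3²·22.2² + 0.6²·9.8² + 2·[0.44·5.9·3.3·0.17 + 0.52·5.9·22.2·0.05 + 0.24·5.9·9.8·0.28 + 1.43·3.3·22.2·0.28 + 0.66·3.3·9.8·0.27 + 0.78·22.2·9.8·0.05] = 886.221 + 104.657 = 990.877.
Because errors are independent across components, Cov(Tᵢ,Tⱼ) = Cov(Xᵢ,Xⱼ); the off-diagonal part of the true-score variance is the same as above.
True-score variance = [0.4²·5.9²·0.79 + 1.1²·3.3²·0.59 + 1.3²·22.2²·0.69 + 0.6²·9.8²·0.81] + 104.657 = 614.88 + 104.657 = 719.537.
Reliability = 719.537 / 990.877 = 0.7262.

0.7262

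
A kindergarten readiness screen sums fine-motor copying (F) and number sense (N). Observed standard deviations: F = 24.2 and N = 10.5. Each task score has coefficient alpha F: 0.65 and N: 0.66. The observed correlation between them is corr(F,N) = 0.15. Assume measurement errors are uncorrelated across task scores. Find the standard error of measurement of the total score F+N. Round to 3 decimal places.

Var(total) = 695.89 + 76.23 = 772.12.
True-score variance = 453.431 + 76.23 = 529.661, so reliability = 0.6860.
Error variance = 772.12 − 529.661 = 242.459; SEM = √242.459 = 15.571.

15.571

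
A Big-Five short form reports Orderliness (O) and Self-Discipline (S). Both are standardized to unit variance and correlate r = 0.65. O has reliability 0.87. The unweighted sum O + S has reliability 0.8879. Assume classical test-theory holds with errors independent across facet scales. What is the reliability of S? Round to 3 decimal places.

Var(O+S) = 2 + 2·0.65 = 3.300.
True-score variance = ρ_O + ρ_S + 2·0.65, so 0.8879 = (0.87 + ρ_S + 1.30) / 3.300.
ρ_S = 0.8879·3.300 − 0.87 − 1.30 = 0.760.

0.760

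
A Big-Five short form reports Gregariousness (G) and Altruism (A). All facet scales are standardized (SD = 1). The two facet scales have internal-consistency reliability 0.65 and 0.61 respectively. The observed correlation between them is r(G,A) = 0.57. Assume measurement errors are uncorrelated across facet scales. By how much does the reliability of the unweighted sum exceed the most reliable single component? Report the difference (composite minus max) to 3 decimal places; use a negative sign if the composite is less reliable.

Var(sum) = 2 + 1.14 = 3.14; true-score variance = 1.26 + 1.14 = 2.4; composite reliability = 0.7643.
Max component reliability = 0.6500.
Difference = 0.7643 − 0.6500 = 0.114.

0.114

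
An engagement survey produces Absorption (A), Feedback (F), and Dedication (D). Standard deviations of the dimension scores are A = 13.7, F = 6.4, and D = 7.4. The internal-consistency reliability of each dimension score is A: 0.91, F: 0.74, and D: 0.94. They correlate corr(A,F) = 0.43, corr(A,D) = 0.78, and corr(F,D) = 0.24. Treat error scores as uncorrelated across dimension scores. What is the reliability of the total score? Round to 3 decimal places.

Var(A+F+D) = 13.7² + 6.4² + 7.4² + 2·[13.7·6.4·0.43 + 13.7·7.4·0.78 + 6.4·7.4·0.24] = 283.41 + 256.29 = 539.7.
Under uncorrelated errors the observed covariances equal the true-score covariances, so only the own-variance terms attenuate.
True-score variance = [13.7²·0.91 + 6.4²·0.74 + 7.4²·0.94] + 256.29 = 252.583 + 256.29 = 508.873.
Reliability = 508.873 / 539.7 = 0.943.

0.943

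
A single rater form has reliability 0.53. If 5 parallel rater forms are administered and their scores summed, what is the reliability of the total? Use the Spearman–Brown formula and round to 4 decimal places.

ρ_k = kρ / (1 + (k−1)ρ) = 5·0.53 / (1 + 4·0.53) = 2.650 / 3.120 = 0.8494.

0.8494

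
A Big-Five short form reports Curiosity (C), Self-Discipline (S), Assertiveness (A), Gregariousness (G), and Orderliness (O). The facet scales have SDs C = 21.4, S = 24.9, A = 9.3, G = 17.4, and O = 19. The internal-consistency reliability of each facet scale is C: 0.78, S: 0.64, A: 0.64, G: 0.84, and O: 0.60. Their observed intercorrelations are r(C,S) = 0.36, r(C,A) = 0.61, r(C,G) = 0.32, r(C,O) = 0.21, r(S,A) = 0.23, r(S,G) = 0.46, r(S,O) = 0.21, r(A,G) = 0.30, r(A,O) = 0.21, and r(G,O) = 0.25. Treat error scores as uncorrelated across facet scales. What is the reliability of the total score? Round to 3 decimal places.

Var(C+S+A+G+O) = 21.4² + 24.9² + 9.3² + 17.4² + 19² + 2·[21.4·24.9·0.36 + 21.4·9.3·0.61 + 21.4·17.4·0.32 + 21.4·19·0.21 + 24.9·9.3·0.23 + 24.9·17.4·0.46 + 24.9·19·0.21 + 9.3·17.4·0.30 + 9.3·19·0.21 + 17.4·19·0.25] = 1828.22 + 2075.98 = 3904.2.
Because errors are independent across components, Cov(Tᵢ,Tⱼ) = Cov(Xᵢ,Xⱼ); the off-diagonal part of the true-score variance is the same as above.
True-score variance = [21.4²·0.78 + 24.9²·0.64 + 9.3²·0.64 + 17.4²·0.84 + 19²·0.60] + 2075.98 = 1280.29 + 2075.98 = 3356.26.
Reliability = 3356.26 / 3904.2 = 0.860.

0.860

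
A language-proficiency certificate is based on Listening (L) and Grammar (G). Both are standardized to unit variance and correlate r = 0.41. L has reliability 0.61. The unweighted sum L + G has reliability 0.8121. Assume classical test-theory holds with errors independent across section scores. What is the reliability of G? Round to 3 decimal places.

0.860

Var(L+G) = 2 + 2·0.41 = 2.820.
True-score variance = ρ_L + ρ_G + 2·0.41, so 0.8121 = (0.61 + ρ_G + 0.82) / 2.820.
ρ_G = 0.8121·2.820 − 0.61 − 0.82 = 0.860.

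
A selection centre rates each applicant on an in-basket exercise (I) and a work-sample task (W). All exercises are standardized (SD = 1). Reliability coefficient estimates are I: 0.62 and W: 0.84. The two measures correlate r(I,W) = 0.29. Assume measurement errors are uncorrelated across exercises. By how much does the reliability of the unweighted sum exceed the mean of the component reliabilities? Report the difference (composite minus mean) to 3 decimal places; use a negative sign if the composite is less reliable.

Var(sum) = 2 + 0.58 = 2.58; true-score variance = 1.46 + 0.58 = 2.04; composite reliability = 0.7907.
Mean component reliability = 0.7300.
Difference = 0.7907 − 0.7300 = 0.061.

0.061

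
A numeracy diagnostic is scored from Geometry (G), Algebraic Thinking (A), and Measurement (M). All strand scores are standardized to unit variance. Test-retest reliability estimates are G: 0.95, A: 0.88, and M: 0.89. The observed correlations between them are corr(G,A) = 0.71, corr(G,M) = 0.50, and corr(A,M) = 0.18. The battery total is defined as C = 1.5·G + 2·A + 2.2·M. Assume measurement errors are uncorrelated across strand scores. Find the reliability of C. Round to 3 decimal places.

Var(C) = 1.5² + 2² + 2.2² + 2·[3·0.71 + 3.3·0.50 + 4.4·0.18] = 11.09 + 9.144 = 20.234.
Under uncorrelated errors the observed covariances equal the true-score covariances, so only the own-variance terms attenuate.
True-score variance = [1.5²·0.95 + 2²·0.88 + 2.2²·0.89] + 9.144 = 9.9651 + 9.144 = 19.1091.
Reliability = 19.1091 / 20.234 = 0.944.

0.944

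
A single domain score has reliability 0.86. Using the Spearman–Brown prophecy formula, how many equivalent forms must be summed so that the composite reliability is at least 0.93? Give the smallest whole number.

3

k ≥ ρ*(1−ρ₁)/(ρ₁(1−ρ*)) = 0.93·0.14 / (0.86·0.07) = 2.163.
Smallest integer k = 3.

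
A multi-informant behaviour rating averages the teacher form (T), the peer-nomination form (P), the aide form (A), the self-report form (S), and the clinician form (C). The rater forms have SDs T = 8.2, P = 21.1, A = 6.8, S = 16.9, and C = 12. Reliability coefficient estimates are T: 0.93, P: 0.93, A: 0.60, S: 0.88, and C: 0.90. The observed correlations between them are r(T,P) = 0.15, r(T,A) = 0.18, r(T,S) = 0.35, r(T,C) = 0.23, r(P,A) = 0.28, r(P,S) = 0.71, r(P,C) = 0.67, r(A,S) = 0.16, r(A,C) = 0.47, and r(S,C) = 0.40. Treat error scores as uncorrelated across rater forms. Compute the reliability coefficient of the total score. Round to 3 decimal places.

0.957

Var(T+P+A+S+C) = 8.2² + 21.1² + 6.8² + 16.9² + 12² + 2·[8.2·21.1·0.15 + 8.2·6.8·0.18 + 8.2·16.9·0.35 + 8.2·12·0.23 + 21.1·6.8·0.28 + 21.1·16.9·0.71 + 21.1·12·0.67 + 6.8·16.9·0.16 + 6.8·12·0.47 + 16.9·12·0.40] = 988.3 + 1415.96 = 2404.26.
Under uncorrelated errors the observed covariances equal the true-score covariances, so only the own-variance terms attenuate.
True-score variance = [8.2²·0.93 + 21.1²·0.93 + 6.8²·0.60 + 16.9²·0.88 + 12²·0.90] + 1415.96 = 885.259 + 1415.96 = 2301.22.
Reliability = 2301.22 / 2404.26 = 0.957.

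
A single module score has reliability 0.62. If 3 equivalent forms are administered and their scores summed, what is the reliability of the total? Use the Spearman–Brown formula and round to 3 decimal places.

0.830

ρ_k = kρ / (1 + (k−1)ρ) = 3·0.62 / (1 + 2·0.62) = 1.860 / 2.240 = 0.830.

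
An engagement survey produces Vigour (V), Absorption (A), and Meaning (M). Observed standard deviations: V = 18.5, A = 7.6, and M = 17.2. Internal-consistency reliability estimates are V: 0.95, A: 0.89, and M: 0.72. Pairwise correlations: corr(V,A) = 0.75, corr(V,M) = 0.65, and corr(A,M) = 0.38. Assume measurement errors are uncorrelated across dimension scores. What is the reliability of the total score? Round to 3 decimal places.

0.925

Var(V+A+M) = 18.5² + 7.6² + 17.2² + 2·[18.5·7.6·0.75 + 18.5·17.2·0.65 + 7.6·17.2·0.38] = 695.85 + 723.907 = 1419.76.
Because errors are independent across components, Cov(Tᵢ,Tⱼ) = Cov(Xᵢ,Xⱼ); the off-diagonal part of the true-score variance is the same as above.
True-score variance = [18.5²·0.95 + 7.6²·0.89 + 17.2²·0.72] + 723.907 = 589.549 + 723.907 = 1313.46.
Reliability = 1313.46 / 1419.76 = 0.925.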